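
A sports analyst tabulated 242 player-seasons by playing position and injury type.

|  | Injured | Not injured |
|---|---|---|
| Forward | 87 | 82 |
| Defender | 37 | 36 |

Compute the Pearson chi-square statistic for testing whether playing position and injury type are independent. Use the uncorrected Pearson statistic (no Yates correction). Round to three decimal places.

Row totals: 169, 73. Column totals: 124, 118. Grand total N = 242.
Expected counts (row total × column total / N):
  Forward, Injured: 169×124/242 = 86.5950
  Forward, Not injured: 169×118/242 = 82.4050
  Defender, Injured: 73×124/242 = 37.4050
  Defender, Not injured: 73×118/242 = 35.5950
Contributions (O − E)²/E:
  (87 − 86.5950)²/86.5950 = 0.0019
  (82 − 82.4050)²/82.4050 = 0.0020
  (37 − 37.4050)²/37.4050 = 0.0044
  (36 − 35.5950)²/35.5950 = 0.0046
χ² = 0.0019 + 0.0020 + 0.0044 + 0.0046 = 0.013

0.013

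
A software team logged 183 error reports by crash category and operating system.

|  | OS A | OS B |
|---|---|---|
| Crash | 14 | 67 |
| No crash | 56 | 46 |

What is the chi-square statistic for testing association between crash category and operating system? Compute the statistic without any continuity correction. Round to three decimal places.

27.049

Row totals: 81, 102. Column totals: 70, 113. Grand total N = 183.
Expected counts (row total × column total / N):
  Crash, OS A: 81×70/183 = 30.9836
  Crash, OS B: 81×113/183 = 50.0164
  No crash, OS A: 102×70/183 = 39.0164
  No crash, OS B: 102×113/183 = 62.9836
Contributions (O − E)²/E:
  (14 − 30.9836)²/30.9836 = 9.3095
  (67 − 50.0164)²/50.0164 = 5.7670
  (56 − 39.0164)²/39.0164 = 7.3929
  (46 − 62.9836)²/62.9836 = 4.5796
χ² = 9.3095 + 5.7670 + 7.3929 + 4.5796 = 27.049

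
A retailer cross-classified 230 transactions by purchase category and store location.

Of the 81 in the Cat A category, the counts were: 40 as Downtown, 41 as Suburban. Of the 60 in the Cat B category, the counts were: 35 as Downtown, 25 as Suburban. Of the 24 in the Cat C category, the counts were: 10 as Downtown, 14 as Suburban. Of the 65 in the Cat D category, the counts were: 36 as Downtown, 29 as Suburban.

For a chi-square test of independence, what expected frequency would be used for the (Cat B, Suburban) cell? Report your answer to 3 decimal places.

28.435

Row total (Cat B) = 60; column total (Suburban) = 109; grand total N = 230.
Expected count = (row total × column total) / N = 60 × 109 / 230 = 28.435.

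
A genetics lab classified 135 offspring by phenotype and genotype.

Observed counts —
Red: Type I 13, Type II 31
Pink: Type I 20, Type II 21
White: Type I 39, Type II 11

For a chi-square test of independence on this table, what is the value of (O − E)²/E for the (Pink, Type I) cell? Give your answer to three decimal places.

0.159

Row total (Pink) = 41; column total (Type I) = 72; N = 135.
Expected count E = 41 × 72 / 135 = 21.8667.
Contribution = (O − E)²/E = (20 − 21.8667)² / 21.8667 = 0.159.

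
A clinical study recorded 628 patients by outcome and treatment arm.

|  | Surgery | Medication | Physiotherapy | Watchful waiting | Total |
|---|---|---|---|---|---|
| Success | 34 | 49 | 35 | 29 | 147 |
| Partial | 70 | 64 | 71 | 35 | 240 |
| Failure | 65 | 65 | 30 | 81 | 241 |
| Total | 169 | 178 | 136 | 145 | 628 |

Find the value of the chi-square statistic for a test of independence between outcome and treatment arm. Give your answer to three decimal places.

39.432

Grand total N = 628.
Expected counts (row total × column total / N):
  Success, Surgery: 147×169/628 = 39.5589
  Success, Medication: 147×178/628 = 41.6656
  Success, Physiotherapy: 147×136/628 = 31.8344
  Success, Watchful waiting: 147×145/628 = 33.9411
  Partial, Surgery: 240×169/628 = 64.5860
  Partial, Medication: 240×178/628 = 68.0255
  Partial, Physiotherapy: 240×136/628 = 51.9745
  Partial, Watchful waiting: 240×145/628 = 55.4140
  Failure, Surgery: 241×169/628 = 64.8551
  Failure, Medication: 241×178/628 = 68.3089
  Failure, Physiotherapy: 241×136/628 = 52.1911
  Failure, Watchful waiting: 241×145/628 = 55.6449
Contributions (O − E)²/E:
  (34 − 39.5589)²/39.5589 = 0.7811
  (49 − 41.6656)²/41.6656 = 1.2911
  (35 − 31.8344)²/31.8344 = 0.3148
  (29 − 33.9411)²/33.9411 = 0.7193
  (70 − 64.5860)²/64.5860 = 0.4538
  (64 − 68.0255)²/68.0255 = 0.2382
  (71 − 51.9745)²/51.9745 = 6.9644
  (35 − 55.4140)²/55.4140 = 7.5203
  (65 − 64.8551)²/64.8551 = 0.0003
  (65 − 68.3089)²/68.3089 = 0.1603
  (30 − 52.1911)²/52.1911 = 9.4354
  (81 − 55.6449)²/55.6449 = 11.5533
χ² = 0.7811 + 1.2911 + 0.3148 + 0.7193 + 0.4538 + 0.2382 + 6.9644 + 7.5203 + 0.0003 + 0.1603 + 9.4354 + 11.5533 = 39.432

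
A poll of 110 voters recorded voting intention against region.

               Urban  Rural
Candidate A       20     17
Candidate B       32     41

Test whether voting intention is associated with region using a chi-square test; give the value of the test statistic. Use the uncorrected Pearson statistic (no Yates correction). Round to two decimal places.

Row totals: 37, 73. Column totals: 52, 58. Grand total N = 110.
Expected counts (row total × column total / N):
  Candidate A, Urban: 37×52/110 = 17.491
  Candidate A, Rural: 37×58/110 = 19.509
  Candidate B, Urban: 73×52/110 = 34.509
  Candidate B, Rural: 73×58/110 = 38.491
Contributions (O − E)²/E:
  (20 − 17.491)²/17.491 = 0.3599
  (17 − 19.509)²/19.509 = 0.3227
  (32 − 34.509)²/34.509 = 0.1824
  (41 − 38.491)²/38.491 = 0.1635
χ² = 0.3599 + 0.3227 + 0.1824 + 0.1635 = 1.03

1.03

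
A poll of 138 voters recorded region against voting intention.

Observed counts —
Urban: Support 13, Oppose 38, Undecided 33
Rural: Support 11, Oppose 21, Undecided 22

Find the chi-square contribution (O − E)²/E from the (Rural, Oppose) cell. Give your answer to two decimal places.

Row total (Rural) = 54; column total (Oppose) = 59; N = 138.
Expected count E = 54 × 59 / 138 = 23.087.
Contribution = (O − E)²/E = (21 − 23.087)² / 23.087 = 0.19.

0.19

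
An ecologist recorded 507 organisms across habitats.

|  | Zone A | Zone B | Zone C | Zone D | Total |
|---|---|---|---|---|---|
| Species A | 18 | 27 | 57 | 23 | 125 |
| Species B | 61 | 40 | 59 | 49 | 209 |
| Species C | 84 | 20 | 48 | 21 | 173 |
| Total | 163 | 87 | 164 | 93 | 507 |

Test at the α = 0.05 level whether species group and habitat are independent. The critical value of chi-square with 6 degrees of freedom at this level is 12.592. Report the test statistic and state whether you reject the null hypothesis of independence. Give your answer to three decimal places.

47.987; reject H₀

Grand total N = 507.
Expected counts (row total × column total / N):
  Species A, Zone A: 125×163/507 = 40.1874
  Species A, Zone B: 125×87/507 = 21.4497
  Species A, Zone C: 125×164/507 = 40.4339
  Species A, Zone D: 125×93/507 = 22.9290
  Species B, Zone A: 209×163/507 = 67.1933
  Species B, Zone B: 209×87/507 = 35.8639
  Species B, Zone C: 209×164/507 = 67.6055
  Species B, Zone D: 209×93/507 = 38.3373
  Species C, Zone A: 173×163/507 = 55.6193
  Species C, Zone B: 173×87/507 = 29.6864
  Species C, Zone C: 173×164/507 = 55.9606
  Species C, Zone D: 173×93/507 = 31.7337
Contributions (O − E)²/E:
  (18 − 40.1874)²/40.1874 = 12.2496
  (27 − 21.4497)²/21.4497 = 1.4362
  (57 − 40.4339)²/40.4339 = 6.7873
  (23 − 22.9290)²/22.9290 = 0.0002
  (61 − 67.1933)²/67.1933 = 0.5708
  (40 − 35.8639)²/35.8639 = 0.4770
  (59 − 67.6055)²/67.6055 = 1.0954
  (49 − 38.3373)²/38.3373 = 2.9656
  (84 − 55.6193)²/55.6193 = 14.4817
  (20 − 29.6864)²/29.6864 = 3.1606
  (48 − 55.9606)²/55.9606 = 1.1324
  (21 − 31.7337)²/31.7337 = 3.6306
χ² = 12.2496 + 1.4362 + 6.7873 + 0.0002 + 0.5708 + 0.4770 + 1.0954 + 2.9656 + 14.4817 + 3.1606 + 1.1324 + 3.6306 = 47.987
df = (3−1)(4−1) = 6. Since 47.987 > 12.592, reject the null hypothesis of independence at α = 0.05.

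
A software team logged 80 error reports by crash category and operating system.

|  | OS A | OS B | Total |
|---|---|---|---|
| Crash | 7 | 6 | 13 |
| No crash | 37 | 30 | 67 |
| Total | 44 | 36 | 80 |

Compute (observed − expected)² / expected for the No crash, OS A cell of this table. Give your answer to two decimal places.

0.00

Row total (No crash) = 67; column total (OS A) = 44; N = 80.
Expected count E = 67 × 44 / 80 = 36.850.
Contribution = (O − E)²/E = (37 − 36.850)² / 36.850 = 0.00.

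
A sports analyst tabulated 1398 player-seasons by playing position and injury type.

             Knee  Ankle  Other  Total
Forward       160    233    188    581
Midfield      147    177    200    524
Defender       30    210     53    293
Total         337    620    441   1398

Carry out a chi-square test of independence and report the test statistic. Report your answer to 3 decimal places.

Grand total N = 1398.
Expected counts (row total × column total / N):
  Forward, Knee: 581×337/1398 = 140.0551
  Forward, Ankle: 581×620/1398 = 257.6681
  Forward, Other: 581×441/1398 = 183.2768
  Midfield, Knee: 524×337/1398 = 126.3147
  Midfield, Ankle: 524×620/1398 = 232.3891
  Midfield, Other: 524×441/1398 = 165.2961
  Defender, Knee: 293×337/1398 = 70.6302
  Defender, Ankle: 293×620/1398 = 129.9428
  Defender, Other: 293×441/1398 = 92.4270
Contributions (O − E)²/E:
  (160 − 140.0551)²/140.0551 = 2.8403
  (233 − 257.6681)²/257.6681 = 2.3616
  (188 − 183.2768)²/183.2768 = 0.1217
  (147 − 126.3147)²/126.3147 = 3.3874
  (177 − 232.3891)²/232.3891 = 13.2018
  (200 − 165.2961)²/165.2961 = 7.2861
  (30 − 70.6302)²/70.6302 = 23.3726
  (210 − 129.9428)²/129.9428 = 49.3229
  (53 − 92.4270)²/92.4270 = 16.8186
χ² = 2.8403 + 2.3616 + 0.1217 + 3.3874 + 13.2018 + 7.2861 + 23.3726 + 49.3229 + 16.8186 = 118.713

118.713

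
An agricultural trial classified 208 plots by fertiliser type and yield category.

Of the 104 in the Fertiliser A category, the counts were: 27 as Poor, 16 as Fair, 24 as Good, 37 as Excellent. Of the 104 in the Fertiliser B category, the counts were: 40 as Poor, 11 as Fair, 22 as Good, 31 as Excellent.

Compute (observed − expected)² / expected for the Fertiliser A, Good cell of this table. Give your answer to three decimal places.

0.043

Row total (Fertiliser A) = 104; column total (Good) = 46; N = 208.
Expected count E = 104 × 46 / 208 = 23.0000.
Contribution = (O − E)²/E = (24 − 23.0000)² / 23.0000 = 0.043.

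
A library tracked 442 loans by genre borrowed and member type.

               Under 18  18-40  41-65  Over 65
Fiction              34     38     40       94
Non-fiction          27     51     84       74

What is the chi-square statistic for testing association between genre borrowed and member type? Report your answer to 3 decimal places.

Row totals: 206, 236. Column totals: 61, 89, 124, 168. Grand total N = 442.
Expected counts (row total × column total / N):
  Fiction, Under 18: 206×61/442 = 28.4299
  Fiction, 18-40: 206×89/442 = 41.4796
  Fiction, 41-65: 206×124/442 = 57.7919
  Fiction, Over 65: 206×168/442 = 78.2986
  Non-fiction, Under 18: 236×61/442 = 32.5701
  Non-fiction, 18-40: 236×89/442 = 47.5204
  Non-fiction, 41-65: 236×124/442 = 66.2081
  Non-fiction, Over 65: 236×168/442 = 89.7014
Contributions (O − E)²/E:
  (34 − 28.4299)²/28.4299 = 1.0913
  (38 − 41.4796)²/41.4796 = 0.2919
  (40 − 57.7919)²/57.7919 = 5.4774
  (94 − 78.2986)²/78.2986 = 3.1486
  (27 − 32.5701)²/32.5701 = 0.9526
  (51 − 47.5204)²/47.5204 = 0.2548
  (84 − 66.2081)²/66.2081 = 4.7812
  (74 − 89.7014)²/89.7014 = 2.7484
χ² = 1.0913 + 0.2919 + 5.4774 + 3.1486 + 0.9526 + 0.2548 + 4.7812 + 2.7484 = 18.746

18.746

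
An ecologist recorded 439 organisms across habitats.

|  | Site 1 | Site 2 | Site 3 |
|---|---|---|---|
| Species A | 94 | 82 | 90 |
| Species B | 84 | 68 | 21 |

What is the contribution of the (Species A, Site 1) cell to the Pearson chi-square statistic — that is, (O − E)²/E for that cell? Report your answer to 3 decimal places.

Row total (Species A) = 266; column total (Site 1) = 178; N = 439.
Expected count E = 266 × 178 / 439 = 107.8542.
Contribution = (O − E)²/E = (94 − 107.8542)² / 107.8542 = 1.780.

1.780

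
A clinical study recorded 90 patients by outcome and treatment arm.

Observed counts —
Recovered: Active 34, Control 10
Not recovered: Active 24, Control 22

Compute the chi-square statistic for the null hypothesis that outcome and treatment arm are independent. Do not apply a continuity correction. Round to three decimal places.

Row totals: 44, 46. Column totals: 58, 32. Grand total N = 90.
Expected counts (row total × column total / N):
  Recovered, Active: 44×58/90 = 28.3556
  Recovered, Control: 44×32/90 = 15.6444
  Not recovered, Active: 46×58/90 = 29.6444
  Not recovered, Control: 46×32/90 = 16.3556
Contributions (O − E)²/E:
  (34 − 28.3556)²/28.3556 = 1.1236
  (10 − 15.6444)²/15.6444 = 2.0365
  (24 − 29.6444)²/29.6444 = 1.0747
  (22 − 16.3556)²/16.3556 = 1.9479
χ² = 1.1236 + 2.0365 + 1.0747 + 1.9479 = 6.183

6.183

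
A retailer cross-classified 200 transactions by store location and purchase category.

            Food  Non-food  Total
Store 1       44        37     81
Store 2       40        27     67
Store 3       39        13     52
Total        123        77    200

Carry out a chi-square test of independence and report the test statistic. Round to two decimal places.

5.86

Grand total N = 200.
Expected counts (row total × column total / N):
  Store 1, Food: 81×123/200 = 49.815
  Store 1, Non-food: 81×77/200 = 31.185
  Store 2, Food: 67×123/200 = 41.205
  Store 2, Non-food: 67×77/200 = 25.795
  Store 3, Food: 52×123/200 = 31.980
  Store 3, Non-food: 52×77/200 = 20.020
Contributions (O − E)²/E:
  (44 − 49.815)²/49.815 = 0.6788
  (37 − 31.185)²/31.185 = 1.0843
  (40 − 41.205)²/41.205 = 0.0352
  (27 − 25.795)²/25.795 = 0.0563
  (39 − 31.980)²/31.980 = 1.5410
  (13 − 20.020)²/20.020 = 2.4616
χ² = 0.6788 + 1.0843 + 0.0352 + 0.0563 + 1.5410 + 2.4616 = 5.86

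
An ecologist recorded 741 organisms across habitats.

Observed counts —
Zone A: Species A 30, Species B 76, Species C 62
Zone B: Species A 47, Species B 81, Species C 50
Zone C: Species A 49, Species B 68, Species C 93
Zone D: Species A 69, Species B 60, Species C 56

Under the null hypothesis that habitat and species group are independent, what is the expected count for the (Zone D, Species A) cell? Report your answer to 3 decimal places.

48.684

Row total (Zone D) = 185; column total (Species A) = 195; grand total N = 741.
Expected count = (row total × column total) / N = 185 × 195 / 741 = 48.684.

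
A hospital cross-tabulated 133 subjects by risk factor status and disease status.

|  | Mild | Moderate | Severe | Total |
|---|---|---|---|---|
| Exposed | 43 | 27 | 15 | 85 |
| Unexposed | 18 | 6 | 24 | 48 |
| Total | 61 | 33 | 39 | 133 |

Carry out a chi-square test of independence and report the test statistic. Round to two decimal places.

Grand total N = 133.
Expected counts (row total × column total / N):
  Exposed, Mild: 85×61/133 = 38.9850
  Exposed, Moderate: 85×33/133 = 21.0902
  Exposed, Severe: 85×39/133 = 24.9248
  Unexposed, Mild: 48×61/133 = 22.0150
  Unexposed, Moderate: 48×33/133 = 11.9098
  Unexposed, Severe: 48×39/133 = 14.0752
Contributions (O − E)²/E:
  (43 − 38.9850)²/38.9850 = 0.4135
  (27 − 21.0902)²/21.0902 = 1.6560
  (15 − 24.9248)²/24.9248 = 3.9520
  (18 − 22.0150)²/22.0150 = 0.7322
  (6 − 11.9098)²/11.9098 = 2.9325
  (24 − 14.0752)²/14.0752 = 6.9982
χ² = 0.4135 + 1.6560 + 3.9520 + 0.7322 + 2.9325 + 6.9982 = 16.68

16.68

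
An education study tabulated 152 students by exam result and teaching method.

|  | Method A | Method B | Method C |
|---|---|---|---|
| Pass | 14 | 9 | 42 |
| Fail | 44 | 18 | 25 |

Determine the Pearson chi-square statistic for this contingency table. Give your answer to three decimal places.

20.067

Row totals: 65, 87. Column totals: 58, 27, 67. Grand total N = 152.
Expected counts (row total × column total / N):
  Pass, Method A: 65×58/152 = 24.8026
  Pass, Method B: 65×27/152 = 11.5461
  Pass, Method C: 65×67/152 = 28.6513
  Fail, Method A: 87×58/152 = 33.1974
  Fail, Method B: 87×27/152 = 15.4539
  Fail, Method C: 87×67/152 = 38.3487
Contributions (O − E)²/E:
  (14 − 24.8026)²/24.8026 = 4.7050
  (9 − 11.5461)²/11.5461 = 0.5615
  (42 − 28.6513)²/28.6513 = 6.2192
  (44 − 33.1974)²/33.1974 = 3.5152
  (18 − 15.4539)²/15.4539 = 0.4195
  (25 − 38.3487)²/38.3487 = 4.6465
χ² = 4.7050 + 0.5615 + 6.2192 + 3.5152 + 0.4195 + 4.6465 = 20.067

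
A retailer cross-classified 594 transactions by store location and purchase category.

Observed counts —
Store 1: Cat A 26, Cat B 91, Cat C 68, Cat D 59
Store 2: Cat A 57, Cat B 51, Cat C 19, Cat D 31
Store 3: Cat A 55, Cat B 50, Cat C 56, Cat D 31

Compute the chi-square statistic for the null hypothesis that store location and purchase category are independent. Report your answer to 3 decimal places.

50.983

Row totals: 244, 158, 192. Column totals: 138, 192, 143, 121. Grand total N = 594.
Expected counts (row total × column total / N):
  Store 1, Cat A: 244×138/594 = 56.6869
  Store 1, Cat B: 244×192/594 = 78.8687
  Store 1, Cat C: 244×143/594 = 58.7407
  Store 1, Cat D: 244×121/594 = 49.7037
  Store 2, Cat A: 158×138/594 = 36.7071
  Store 2, Cat B: 158×192/594 = 51.0707
  Store 2, Cat C: 158×143/594 = 38.0370
  Store 2, Cat D: 158×121/594 = 32.1852
  Store 3, Cat A: 192×138/594 = 44.6061
  Store 3, Cat B: 192×192/594 = 62.0606
  Store 3, Cat C: 192×143/594 = 46.2222
  Store 3, Cat D: 192×121/594 = 39.1111
Contributions (O − E)²/E:
  (26 − 56.6869)²/56.6869 = 16.6121
  (91 − 78.8687)²/78.8687 = 1.8660
  (68 − 58.7407)²/58.7407 = 1.4595
  (59 − 49.7037)²/49.7037 = 1.7387
  (57 − 36.7071)²/36.7071 = 11.2186
  (51 − 51.0707)²/51.0707 = 0.0001
  (19 − 38.0370)²/38.0370 = 9.5278
  (31 − 32.1852)²/32.1852 = 0.0436
  (55 − 44.6061)²/44.6061 = 2.4219
  (50 − 62.0606)²/62.0606 = 2.3438
  (56 − 46.2222)²/46.2222 = 2.0684
  (31 − 39.1111)²/39.1111 = 1.6821
χ² = 16.6121 + 1.8660 + 1.4595 + 1.7387 + 11.2186 + 0.0001 + 9.5278 + 0.0436 + 2.4219 + 2.3438 + 2.0684 + 1.6821 = 50.983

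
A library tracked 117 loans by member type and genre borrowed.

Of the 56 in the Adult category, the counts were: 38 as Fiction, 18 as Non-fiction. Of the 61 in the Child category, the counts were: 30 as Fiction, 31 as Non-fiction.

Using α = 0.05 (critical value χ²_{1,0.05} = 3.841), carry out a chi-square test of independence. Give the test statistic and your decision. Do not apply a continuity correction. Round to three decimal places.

4.184; reject H₀

Row totals: 56, 61. Column totals: 68, 49. Grand total N = 117.
Expected counts (row total × column total / N):
  Adult, Fiction: 56×68/117 = 32.5470
  Adult, Non-fiction: 56×49/117 = 23.4530
  Child, Fiction: 61×68/117 = 35.4530
  Child, Non-fiction: 61×49/117 = 25.5470
Contributions (O − E)²/E:
  (38 − 32.5470)²/32.5470 = 0.9136
  (18 − 23.4530)²/23.4530 = 1.2679
  (30 − 35.4530)²/35.4530 = 0.8387
  (31 − 25.5470)²/25.5470 = 1.1639
χ² = 0.9136 + 1.2679 + 0.8387 + 1.1639 = 4.184
df = (2−1)(2−1) = 1. Since 4.184 > 3.841, reject the null hypothesis of independence at α = 0.05.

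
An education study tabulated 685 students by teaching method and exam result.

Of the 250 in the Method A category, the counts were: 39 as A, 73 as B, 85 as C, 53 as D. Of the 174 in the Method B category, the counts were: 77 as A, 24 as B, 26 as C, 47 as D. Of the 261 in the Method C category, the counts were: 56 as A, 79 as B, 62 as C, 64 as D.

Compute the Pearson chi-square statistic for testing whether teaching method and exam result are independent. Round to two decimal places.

Row totals: 250, 174, 261. Column totals: 172, 176, 173, 164. Grand total N = 685.
Expected counts (row total × column total / N):
  Method A, A: 250×172/685 = 62.7737
  Method A, B: 250×176/685 = 64.2336
  Method A, C: 250×173/685 = 63.1387
  Method A, D: 250×164/685 = 59.8540
  Method B, A: 174×172/685 = 43.6905
  Method B, B: 174×176/685 = 44.7066
  Method B, C: 174×173/685 = 43.9445
  Method B, D: 174×164/685 = 41.6584
  Method C, A: 261×172/685 = 65.5358
  Method C, B: 261×176/685 = 67.0599
  Method C, C: 261×173/685 = 65.9168
  Method C, D: 261×164/685 = 62.4876
Contributions (O − E)²/E:
  (39 − 62.7737)²/62.7737 = 9.0036
  (73 − 64.2336)²/64.2336 = 1.1964
  (85 − 63.1387)²/63.1387 = 7.5693
  (53 − 59.8540)²/59.8540 = 0.7849
  (77 − 43.6905)²/43.6905 = 25.3951
  (24 − 44.7066)²/44.7066 = 9.5906
  (26 − 43.9445)²/43.9445 = 7.3275
  (47 − 41.6584)²/41.6584 = 0.6849
  (56 − 65.5358)²/65.5358 = 1.3875
  (79 − 67.0599)²/67.0599 = 2.1259
  (62 − 65.9168)²/65.9168 = 0.2327
  (64 − 62.4876)²/62.4876 = 0.0366
χ² = 9.0036 + 1.1964 + 7.5693 + 0.7849 + 25.3951 + 9.5906 + 7.3275 + 0.6849 + 1.3875 + 2.1259 + 0.2327 + 0.0366 = 65.34

65.34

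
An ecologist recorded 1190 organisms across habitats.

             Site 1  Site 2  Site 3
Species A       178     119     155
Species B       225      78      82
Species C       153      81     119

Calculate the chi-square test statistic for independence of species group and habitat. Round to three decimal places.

34.857

Row totals: 452, 385, 353. Column totals: 556, 278, 356. Grand total N = 1190.
Expected counts (row total × column total / N):
  Species A, Site 1: 452×556/1190 = 211.18655
  Species A, Site 2: 452×278/1190 = 105.59328
  Species A, Site 3: 452×356/1190 = 135.22017
  Species B, Site 1: 385×556/1190 = 179.88235
  Species B, Site 2: 385×278/1190 = 89.94118
  Species B, Site 3: 385×356/1190 = 115.17647
  Species C, Site 1: 353×556/1190 = 164.93109
  Species C, Site 2: 353×278/1190 = 82.46555
  Species C, Site 3: 353×356/1190 = 105.60336
Contributions (O − E)²/E:
  (178 − 211.18655)²/211.18655 = 5.2150
  (119 − 105.59328)²/105.59328 = 1.7022
  (155 − 135.22017)²/135.22017 = 2.8934
  (225 − 179.88235)²/179.88235 = 11.3163
  (78 − 89.94118)²/89.94118 = 1.5854
  (82 − 115.17647)²/115.17647 = 9.5564
  (153 − 164.93109)²/164.93109 = 0.8631
  (81 − 82.46555)²/82.46555 = 0.0260
  (119 − 105.60336)²/105.60336 = 1.6995
χ² = 5.2150 + 1.7022 + 2.8934 + 11.3163 + 1.5854 + 9.5564 + 0.8631 + 0.0260 + 1.6995 = 34.857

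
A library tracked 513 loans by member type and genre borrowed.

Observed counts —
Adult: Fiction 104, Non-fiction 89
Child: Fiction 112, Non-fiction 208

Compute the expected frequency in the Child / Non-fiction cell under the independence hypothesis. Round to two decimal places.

Row total (Child) = 320; column total (Non-fiction) = 297; grand total N = 513.
Expected count = (row total × column total) / N = 320 × 297 / 513 = 185.26.

185.26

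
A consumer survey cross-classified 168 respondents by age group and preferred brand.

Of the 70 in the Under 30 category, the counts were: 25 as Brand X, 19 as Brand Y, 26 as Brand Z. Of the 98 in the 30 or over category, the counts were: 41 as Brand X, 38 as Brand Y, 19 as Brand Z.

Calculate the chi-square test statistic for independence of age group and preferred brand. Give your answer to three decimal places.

Row totals: 70, 98. Column totals: 66, 57, 45. Grand total N = 168.
Expected counts (row total × column total / N):
  Under 30, Brand X: 70×66/168 = 27.5000
  Under 30, Brand Y: 70×57/168 = 23.7500
  Under 30, Brand Z: 70×45/168 = 18.7500
  30 or over, Brand X: 98×66/168 = 38.5000
  30 or over, Brand Y: 98×57/168 = 33.2500
  30 or over, Brand Z: 98×45/168 = 26.2500
Contributions (O − E)²/E:
  (25 − 27.5000)²/27.5000 = 0.2273
  (19 − 23.7500)²/23.7500 = 0.9500
  (26 − 18.7500)²/18.7500 = 2.8033
  (41 − 38.5000)²/38.5000 = 0.1623
  (38 − 33.2500)²/33.2500 = 0.6786
  (19 − 26.2500)²/26.2500 = 2.0024
χ² = 0.2273 + 0.9500 + 2.8033 + 0.1623 + 0.6786 + 2.0024 = 6.824

6.824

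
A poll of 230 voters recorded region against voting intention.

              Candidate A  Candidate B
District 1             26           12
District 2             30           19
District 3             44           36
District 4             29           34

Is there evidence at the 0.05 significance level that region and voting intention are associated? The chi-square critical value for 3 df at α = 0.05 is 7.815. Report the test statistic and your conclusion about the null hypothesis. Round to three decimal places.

5.497; fail to reject H₀

Row totals: 38, 49, 80, 63. Column totals: 129, 101. Grand total N = 230.
Expected counts (row total × column total / N):
  District 1, Candidate A: 38×129/230 = 21.3130
  District 1, Candidate B: 38×101/230 = 16.6870
  District 2, Candidate A: 49×129/230 = 27.4826
  District 2, Candidate B: 49×101/230 = 21.5174
  District 3, Candidate A: 80×129/230 = 44.8696
  District 3, Candidate B: 80×101/230 = 35.1304
  District 4, Candidate A: 63×129/230 = 35.3348
  District 4, Candidate B: 63×101/230 = 27.6652
Contributions (O − E)²/E:
  (26 − 21.3130)²/21.3130 = 1.0307
  (12 − 16.6870)²/16.6870 = 1.3165
  (30 − 27.4826)²/27.4826 = 0.2306
  (19 − 21.5174)²/21.5174 = 0.2945
  (44 − 44.8696)²/44.8696 = 0.0169
  (36 − 35.1304)²/35.1304 = 0.0215
  (29 − 35.3348)²/35.3348 = 1.1357
  (34 − 27.6652)²/27.6652 = 1.4505
χ² = 1.0307 + 1.3165 + 0.2306 + 0.2945 + 0.0169 + 0.0215 + 1.1357 + 1.4505 = 5.497
df = (4−1)(2−1) = 3. Since 5.497 < 7.815, fail to reject the null hypothesis of independence at α = 0.05.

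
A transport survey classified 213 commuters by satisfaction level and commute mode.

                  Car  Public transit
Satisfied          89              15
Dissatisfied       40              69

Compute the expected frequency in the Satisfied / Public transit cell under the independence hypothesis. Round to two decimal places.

Row total (Satisfied) = 104; column total (Public transit) = 84; grand total N = 213.
Expected count = (row total × column total) / N = 104 × 84 / 213 = 41.01.

41.01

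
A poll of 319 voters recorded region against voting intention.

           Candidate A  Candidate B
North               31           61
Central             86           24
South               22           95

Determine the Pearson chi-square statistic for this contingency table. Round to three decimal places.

86.433

Row totals: 92, 110, 117. Column totals: 139, 180. Grand total N = 319.
Expected counts (row total × column total / N):
  North, Candidate A: 92×139/319 = 40.0878
  North, Candidate B: 92×180/319 = 51.9122
  Central, Candidate A: 110×139/319 = 47.9310
  Central, Candidate B: 110×180/319 = 62.0690
  South, Candidate A: 117×139/319 = 50.9812
  South, Candidate B: 117×180/319 = 66.0188
Contributions (O − E)²/E:
  (31 − 40.0878)²/40.0878 = 2.0602
  (61 − 51.9122)²/51.9122 = 1.5909
  (86 − 47.9310)²/47.9310 = 30.2361
  (24 − 62.0690)²/62.0690 = 23.3490
  (22 − 50.9812)²/50.9812 = 16.4749
  (95 − 66.0188)²/66.0188 = 12.7223
χ² = 2.0602 + 1.5909 + 30.2361 + 23.3490 + 16.4749 + 12.7223 = 86.433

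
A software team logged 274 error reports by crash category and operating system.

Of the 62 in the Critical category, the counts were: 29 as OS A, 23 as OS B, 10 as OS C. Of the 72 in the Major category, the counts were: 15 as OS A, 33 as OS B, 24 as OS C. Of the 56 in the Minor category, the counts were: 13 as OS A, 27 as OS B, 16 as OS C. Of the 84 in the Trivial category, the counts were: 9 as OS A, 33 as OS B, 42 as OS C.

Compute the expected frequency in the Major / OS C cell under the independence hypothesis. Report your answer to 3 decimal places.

Row total (Major) = 72; column total (OS C) = 92; grand total N = 274.
Expected count = (row total × column total) / N = 72 × 92 / 274 = 24.175.

24.175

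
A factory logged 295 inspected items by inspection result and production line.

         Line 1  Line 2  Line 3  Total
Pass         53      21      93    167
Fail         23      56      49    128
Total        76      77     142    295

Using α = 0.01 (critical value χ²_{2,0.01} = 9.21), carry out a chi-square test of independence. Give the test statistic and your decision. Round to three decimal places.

Grand total N = 295.
Expected counts (row total × column total / N):
  Pass, Line 1: 167×76/295 = 43.0237
  Pass, Line 2: 167×77/295 = 43.5898
  Pass, Line 3: 167×142/295 = 80.3864
  Fail, Line 1: 128×76/295 = 32.9763
  Fail, Line 2: 128×77/295 = 33.4102
  Fail, Line 3: 128×142/295 = 61.6136
Contributions (O − E)²/E:
  (53 − 43.0237)²/43.0237 = 2.3133
  (21 − 43.5898)²/43.5898 = 11.7068
  (93 − 80.3864)²/80.3864 = 1.9792
  (23 − 32.9763)²/32.9763 = 3.0181
  (56 − 33.4102)²/33.4102 = 15.2738
  (49 − 61.6136)²/61.6136 = 2.5823
χ² = 2.3133 + 11.7068 + 1.9792 + 3.0181 + 15.2738 + 2.5823 = 36.874
df = (2−1)(3−1) = 2. Since 36.874 > 9.21, reject the null hypothesis of independence at α = 0.01.

36.874; reject H₀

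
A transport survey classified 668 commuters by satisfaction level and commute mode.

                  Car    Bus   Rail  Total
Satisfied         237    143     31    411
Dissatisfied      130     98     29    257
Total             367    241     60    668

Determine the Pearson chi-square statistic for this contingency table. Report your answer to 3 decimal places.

Grand total N = 668.
Expected counts (row total × column total / N):
  Satisfied, Car: 411×367/668 = 225.8039
  Satisfied, Bus: 411×241/668 = 148.2799
  Satisfied, Rail: 411×60/668 = 36.9162
  Dissatisfied, Car: 257×367/668 = 141.1961
  Dissatisfied, Bus: 257×241/668 = 92.7201
  Dissatisfied, Rail: 257×60/668 = 23.0838
Contributions (O − E)²/E:
  (237 − 225.8039)²/225.8039 = 0.5551
  (143 − 148.2799)²/148.2799 = 0.1880
  (31 − 36.9162)²/36.9162 = 0.9481
  (130 − 141.1961)²/141.1961 = 0.8878
  (98 − 92.7201)²/92.7201 = 0.3007
  (29 − 23.0838)²/23.0838 = 1.5163
χ² = 0.5551 + 0.1880 + 0.9481 + 0.8878 + 0.3007 + 1.5163 = 4.396

4.396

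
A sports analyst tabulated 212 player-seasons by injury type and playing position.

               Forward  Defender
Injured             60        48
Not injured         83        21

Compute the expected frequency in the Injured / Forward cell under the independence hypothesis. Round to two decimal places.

72.85

Row total (Injured) = 108; column total (Forward) = 143; grand total N = 212.
Expected count = (row total × column total) / N = 108 × 143 / 212 = 72.85.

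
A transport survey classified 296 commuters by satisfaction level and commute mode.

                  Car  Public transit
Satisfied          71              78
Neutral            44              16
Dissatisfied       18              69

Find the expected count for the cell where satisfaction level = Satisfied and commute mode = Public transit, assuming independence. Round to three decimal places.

82.051

Row total (Satisfied) = 149; column total (Public transit) = 163; grand total N = 296.
Expected count = (row total × column total) / N = 149 × 163 / 296 = 82.051.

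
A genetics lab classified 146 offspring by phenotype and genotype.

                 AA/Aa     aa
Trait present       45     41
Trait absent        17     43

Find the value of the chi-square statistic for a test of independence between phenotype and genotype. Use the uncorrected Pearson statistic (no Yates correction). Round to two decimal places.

Row totals: 86, 60. Column totals: 62, 84. Grand total N = 146.
Expected counts (row total × column total / N):
  Trait present, AA/Aa: 86×62/146 = 36.521
  Trait present, aa: 86×84/146 = 49.479
  Trait absent, AA/Aa: 60×62/146 = 25.479
  Trait absent, aa: 60×84/146 = 34.521
Contributions (O − E)²/E:
  (45 − 36.521)²/36.521 = 1.9686
  (41 − 49.479)²/49.479 = 1.4530
  (17 − 25.479)²/25.479 = 2.8217
  (43 − 34.521)²/34.521 = 2.0826
χ² = 1.9686 + 1.4530 + 2.8217 + 2.0826 = 8.33

8.33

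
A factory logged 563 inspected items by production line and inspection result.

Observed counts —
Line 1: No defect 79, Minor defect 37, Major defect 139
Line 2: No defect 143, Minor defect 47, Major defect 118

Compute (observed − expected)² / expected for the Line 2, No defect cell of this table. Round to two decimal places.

Row total (Line 2) = 308; column total (No defect) = 222; N = 563.
Expected count E = 308 × 222 / 563 = 121.449.
Contribution = (O − E)²/E = (143 − 121.449)² / 121.449 = 3.82.

3.82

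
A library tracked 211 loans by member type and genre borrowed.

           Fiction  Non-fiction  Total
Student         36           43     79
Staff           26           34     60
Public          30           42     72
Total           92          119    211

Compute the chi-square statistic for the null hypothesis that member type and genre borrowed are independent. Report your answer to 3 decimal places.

0.236

Grand total N = 211.
Expected counts (row total × column total / N):
  Student, Fiction: 79×92/211 = 34.4455
  Student, Non-fiction: 79×119/211 = 44.5545
  Staff, Fiction: 60×92/211 = 26.1611
  Staff, Non-fiction: 60×119/211 = 33.8389
  Public, Fiction: 72×92/211 = 31.3934
  Public, Non-fiction: 72×119/211 = 40.6066
Contributions (O − E)²/E:
  (36 − 34.4455)²/34.4455 = 0.0702
  (43 − 44.5545)²/44.5545 = 0.0542
  (26 − 26.1611)²/26.1611 = 0.0010
  (34 − 33.8389)²/33.8389 = 0.0008
  (30 − 31.3934)²/31.3934 = 0.0618
  (42 − 40.6066)²/40.6066 = 0.0478
χ² = 0.0702 + 0.0542 + 0.0010 + 0.0008 + 0.0618 + 0.0478 = 0.236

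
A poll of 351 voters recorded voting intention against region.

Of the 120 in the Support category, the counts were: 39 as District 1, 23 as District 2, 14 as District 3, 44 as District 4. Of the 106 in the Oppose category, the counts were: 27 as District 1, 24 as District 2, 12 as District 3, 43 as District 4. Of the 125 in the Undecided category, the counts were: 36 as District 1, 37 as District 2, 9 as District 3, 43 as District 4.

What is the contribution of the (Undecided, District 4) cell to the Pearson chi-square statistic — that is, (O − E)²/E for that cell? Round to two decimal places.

0.23

Row total (Undecided) = 125; column total (District 4) = 130; N = 351.
Expected count E = 125 × 130 / 351 = 46.296.
Contribution = (O − E)²/E = (43 − 46.296)² / 46.296 = 0.23.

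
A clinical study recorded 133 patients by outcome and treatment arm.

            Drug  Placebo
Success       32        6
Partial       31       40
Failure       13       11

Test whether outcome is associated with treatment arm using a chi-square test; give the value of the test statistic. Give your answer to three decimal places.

16.724

Row totals: 38, 71, 24. Column totals: 76, 57. Grand total N = 133.
Expected counts (row total × column total / N):
  Success, Drug: 38×76/133 = 21.7143
  Success, Placebo: 38×57/133 = 16.2857
  Partial, Drug: 71×76/133 = 40.5714
  Partial, Placebo: 71×57/133 = 30.4286
  Failure, Drug: 24×76/133 = 13.7143
  Failure, Placebo: 24×57/133 = 10.2857
Contributions (O − E)²/E:
  (32 − 21.7143)²/21.7143 = 4.8722
  (6 − 16.2857)²/16.2857 = 6.4962
  (31 − 40.5714)²/40.5714 = 2.2580
  (40 − 30.4286)²/30.4286 = 3.0107
  (13 − 13.7143)²/13.7143 = 0.0372
  (11 − 10.2857)²/10.2857 = 0.0496
χ² = 4.8722 + 6.4962 + 2.2580 + 3.0107 + 0.0372 + 0.0496 = 16.724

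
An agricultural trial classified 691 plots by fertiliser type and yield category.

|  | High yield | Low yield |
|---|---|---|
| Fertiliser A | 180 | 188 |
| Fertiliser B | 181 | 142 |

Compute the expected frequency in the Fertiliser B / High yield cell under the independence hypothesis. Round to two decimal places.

Row total (Fertiliser B) = 323; column total (High yield) = 361; grand total N = 691.
Expected count = (row total × column total) / N = 323 × 361 / 691 = 168.75.

168.75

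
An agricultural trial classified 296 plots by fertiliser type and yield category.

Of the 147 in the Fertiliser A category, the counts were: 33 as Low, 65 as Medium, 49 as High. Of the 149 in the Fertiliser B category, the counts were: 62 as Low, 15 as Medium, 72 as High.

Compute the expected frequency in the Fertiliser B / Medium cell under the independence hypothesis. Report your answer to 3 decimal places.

40.270

Row total (Fertiliser B) = 149; column total (Medium) = 80; grand total N = 296.
Expected count = (row total × column total) / N = 149 × 80 / 296 = 40.270.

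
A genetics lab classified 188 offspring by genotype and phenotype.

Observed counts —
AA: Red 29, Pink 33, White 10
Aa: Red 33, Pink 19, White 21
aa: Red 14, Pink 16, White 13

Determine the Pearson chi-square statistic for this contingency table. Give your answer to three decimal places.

Row totals: 72, 73, 43. Column totals: 76, 68, 44. Grand total N = 188.
Expected counts (row total × column total / N):
  AA, Red: 72×76/188 = 29.1064
  AA, Pink: 72×68/188 = 26.0426
  AA, White: 72×44/188 = 16.8511
  Aa, Red: 73×76/188 = 29.5106
  Aa, Pink: 73×68/188 = 26.4043
  Aa, White: 73×44/188 = 17.0851
  aa, Red: 43×76/188 = 17.3830
  aa, Pink: 43×68/188 = 15.5532
  aa, White: 43×44/188 = 10.0638
Contributions (O − E)²/E:
  (29 − 29.1064)²/29.1064 = 0.0004
  (33 − 26.0426)²/26.0426 = 1.8587
  (10 − 16.8511)²/16.8511 = 2.7854
  (33 − 29.5106)²/29.5106 = 0.4126
  (19 − 26.4043)²/26.4043 = 2.0763
  (21 − 17.0851)²/17.0851 = 0.8971
  (14 − 17.3830)²/17.3830 = 0.6584
  (16 − 15.5532)²/15.5532 = 0.0128
  (13 − 10.0638)²/10.0638 = 0.8567
χ² = 0.0004 + 1.8587 + 2.7854 + 0.4126 + 2.0763 + 0.8971 + 0.6584 + 0.0128 + 0.8567 = 9.558

9.558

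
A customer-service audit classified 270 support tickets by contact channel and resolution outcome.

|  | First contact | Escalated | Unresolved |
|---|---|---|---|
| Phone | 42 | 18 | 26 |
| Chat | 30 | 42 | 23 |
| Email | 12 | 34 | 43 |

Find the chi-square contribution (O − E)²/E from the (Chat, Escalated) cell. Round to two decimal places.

Row total (Chat) = 95; column total (Escalated) = 94; N = 270.
Expected count E = 95 × 94 / 270 = 33.074.
Contribution = (O − E)²/E = (42 − 33.074)² / 33.074 = 2.41.

2.41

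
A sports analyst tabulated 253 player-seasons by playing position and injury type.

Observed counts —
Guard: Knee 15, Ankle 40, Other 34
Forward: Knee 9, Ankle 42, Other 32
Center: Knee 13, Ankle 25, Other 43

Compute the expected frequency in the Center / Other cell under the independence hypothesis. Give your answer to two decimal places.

34.90

Row total (Center) = 81; column total (Other) = 109; grand total N = 253.
Expected count = (row total × column total) / N = 81 × 109 / 253 = 34.90.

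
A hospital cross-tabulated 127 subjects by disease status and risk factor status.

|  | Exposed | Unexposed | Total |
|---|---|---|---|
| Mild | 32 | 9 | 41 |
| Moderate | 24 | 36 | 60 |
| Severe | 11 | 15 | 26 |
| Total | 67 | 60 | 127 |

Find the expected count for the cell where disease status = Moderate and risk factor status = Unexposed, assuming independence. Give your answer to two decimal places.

28.35

Row total (Moderate) = 60; column total (Unexposed) = 60; grand total N = 127.
Expected count = (row total × column total) / N = 60 × 60 / 127 = 28.35.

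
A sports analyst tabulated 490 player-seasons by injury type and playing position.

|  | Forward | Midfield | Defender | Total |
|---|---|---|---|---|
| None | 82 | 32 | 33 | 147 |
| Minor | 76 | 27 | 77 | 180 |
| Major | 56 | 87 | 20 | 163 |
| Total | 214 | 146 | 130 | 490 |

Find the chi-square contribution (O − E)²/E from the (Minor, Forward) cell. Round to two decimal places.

0.09

Row total (Minor) = 180; column total (Forward) = 214; N = 490.
Expected count E = 180 × 214 / 490 = 78.612.
Contribution = (O − E)²/E = (76 − 78.612)² / 78.612 = 0.09.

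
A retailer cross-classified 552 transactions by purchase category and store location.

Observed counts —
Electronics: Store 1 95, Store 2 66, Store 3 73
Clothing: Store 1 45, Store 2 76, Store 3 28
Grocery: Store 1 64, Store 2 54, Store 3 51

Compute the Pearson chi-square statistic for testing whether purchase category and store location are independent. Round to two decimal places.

22.62

Row totals: 234, 149, 169. Column totals: 204, 196, 152. Grand total N = 552.
Expected counts (row total × column total / N):
  Electronics, Store 1: 234×204/552 = 86.478
  Electronics, Store 2: 234×196/552 = 83.087
  Electronics, Store 3: 234×152/552 = 64.435
  Clothing, Store 1: 149×204/552 = 55.065
  Clothing, Store 2: 149×196/552 = 52.906
  Clothing, Store 3: 149×152/552 = 41.029
  Grocery, Store 1: 169×204/552 = 62.457
  Grocery, Store 2: 169×196/552 = 60.007
  Grocery, Store 3: 169×152/552 = 46.536
Contributions (O − E)²/E:
  (95 − 86.478)²/86.478 = 0.8398
  (66 − 83.087)²/83.087 = 3.5140
  (73 − 64.435)²/64.435 = 1.1385
  (45 − 55.065)²/55.065 = 1.8397
  (76 − 52.906)²/52.906 = 10.0808
  (28 − 41.029)²/41.029 = 4.1374
  (64 − 62.457)²/62.457 = 0.0381
  (54 − 60.007)²/60.007 = 0.6013
  (51 − 46.536)²/46.536 = 0.4282
χ² = 0.8398 + 3.5140 + 1.1385 + 1.8397 + 10.0808 + 4.1374 + 0.0381 + 0.6013 + 0.4282 = 22.62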